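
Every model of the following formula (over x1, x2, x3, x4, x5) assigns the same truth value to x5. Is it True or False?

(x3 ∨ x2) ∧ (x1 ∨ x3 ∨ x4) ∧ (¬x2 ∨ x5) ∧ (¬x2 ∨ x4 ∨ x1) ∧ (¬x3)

Suppose x5 = False.
The clause (¬x2) is unit, so x2 = False.
The clause (x3) is unit, so x3 = True.
But (¬x3) is also a unit clause — contradiction.
So every satisfying assignment has x5 = True.

True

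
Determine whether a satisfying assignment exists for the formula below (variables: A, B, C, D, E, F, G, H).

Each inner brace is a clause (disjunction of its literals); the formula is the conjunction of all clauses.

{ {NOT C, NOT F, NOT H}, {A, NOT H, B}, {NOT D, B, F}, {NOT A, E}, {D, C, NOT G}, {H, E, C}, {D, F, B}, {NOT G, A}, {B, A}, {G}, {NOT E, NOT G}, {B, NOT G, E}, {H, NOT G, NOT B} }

No

The clause (G) is unit, so G = true.
The clause (A) is unit, so A = true.
The clause (E) is unit, so E = true.
But (NOT E) is also a unit clause — contradiction.
No assignment satisfies every clause.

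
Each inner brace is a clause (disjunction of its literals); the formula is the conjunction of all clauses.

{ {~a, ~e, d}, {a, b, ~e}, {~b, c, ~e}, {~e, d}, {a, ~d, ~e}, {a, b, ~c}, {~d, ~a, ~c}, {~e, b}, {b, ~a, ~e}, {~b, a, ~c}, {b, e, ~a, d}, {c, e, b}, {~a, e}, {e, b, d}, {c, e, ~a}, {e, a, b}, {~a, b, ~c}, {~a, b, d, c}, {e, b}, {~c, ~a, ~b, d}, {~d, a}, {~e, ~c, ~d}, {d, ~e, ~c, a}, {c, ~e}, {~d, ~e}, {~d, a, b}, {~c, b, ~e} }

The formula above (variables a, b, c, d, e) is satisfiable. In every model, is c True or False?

False

Suppose c = 1.
Case e = 0:
(~a) alone gives a = 0.
(b) alone gives b = 1.
But (~b) is also a unit clause — contradiction.
So e must be the other value — set e = 1.
(d) alone gives d = 1.
But (~d) is also a unit clause — contradiction.
Either choice for e ends in contradiction.
So every satisfying assignment has c = False.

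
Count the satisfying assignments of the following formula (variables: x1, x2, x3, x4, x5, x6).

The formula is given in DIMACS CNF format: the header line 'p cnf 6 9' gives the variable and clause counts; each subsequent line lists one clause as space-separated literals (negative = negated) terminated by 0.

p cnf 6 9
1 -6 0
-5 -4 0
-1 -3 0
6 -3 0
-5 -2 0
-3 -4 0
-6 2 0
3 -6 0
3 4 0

There are 2^6 = 64 truth assignments over (x1, x2, x3, x4, x5, x6).
Split on x4. With x4 = True, the clauses containing x4 are satisfied and ¬x4 drops from the rest; 4 of the 2^5 = 32 assignments to the other variables satisfy what remains.
With x4 = False, by the same count on the reduced clause set, 0 assignments work.
(One model: x1=F, x2=F, x3=F, x4=T, x5=F, x6=F.)
Total: 4 + 0 = 4.

4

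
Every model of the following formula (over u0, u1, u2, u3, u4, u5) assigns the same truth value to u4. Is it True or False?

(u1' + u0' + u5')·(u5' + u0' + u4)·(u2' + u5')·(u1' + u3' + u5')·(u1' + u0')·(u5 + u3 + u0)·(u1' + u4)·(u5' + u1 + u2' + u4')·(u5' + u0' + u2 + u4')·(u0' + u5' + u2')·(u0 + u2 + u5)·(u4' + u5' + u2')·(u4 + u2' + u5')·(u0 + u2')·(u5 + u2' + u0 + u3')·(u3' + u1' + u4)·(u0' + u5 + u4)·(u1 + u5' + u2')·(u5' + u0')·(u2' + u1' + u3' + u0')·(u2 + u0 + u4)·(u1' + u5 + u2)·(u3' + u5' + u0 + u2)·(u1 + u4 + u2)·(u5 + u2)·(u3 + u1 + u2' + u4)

Suppose u4 = 0.
The clause (u1') is unit, so u1 = 0.
The clause (u2) is unit, so u2 = 1.
The clause (u5') is unit, so u5 = 0.
The clause (u0) is unit, so u0 = 1.
That conflicts with the unit clause (u0').
So every satisfying assignment has u4 = True.

True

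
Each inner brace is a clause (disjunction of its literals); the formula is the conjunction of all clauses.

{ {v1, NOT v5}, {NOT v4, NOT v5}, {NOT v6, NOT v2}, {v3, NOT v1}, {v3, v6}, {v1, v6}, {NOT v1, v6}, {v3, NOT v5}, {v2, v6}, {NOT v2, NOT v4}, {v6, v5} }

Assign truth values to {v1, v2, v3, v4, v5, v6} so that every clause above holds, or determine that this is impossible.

Case v1 = true:
The clause (v3) is unit, so v3 = true.
The clause (v6) is unit, so v6 = true.
The clause (NOT v2) is unit, so v2 = false.
Case v4 = false:
Every clause is now satisfied; v5 is unconstrained.

v1: true, v2: false, v3: true, v4: false, v5: false, v6: true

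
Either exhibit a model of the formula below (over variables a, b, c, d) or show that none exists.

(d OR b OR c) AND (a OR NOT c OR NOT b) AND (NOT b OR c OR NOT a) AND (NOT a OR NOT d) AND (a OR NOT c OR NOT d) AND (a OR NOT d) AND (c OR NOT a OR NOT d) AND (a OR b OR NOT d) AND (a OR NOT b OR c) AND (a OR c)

a: true, b: false, c: true, d: false

Case a = true:
From the singleton clause (NOT d), d = false.
Case b = false:
From the singleton clause (c), c = true.
This assignment satisfies each clause.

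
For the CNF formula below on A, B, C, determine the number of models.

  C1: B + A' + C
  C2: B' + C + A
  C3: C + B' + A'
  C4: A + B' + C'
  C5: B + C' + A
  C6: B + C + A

2

There are 2^3 = 8 truth assignments over (A, B, C).
Split on C. With C = 1, the clauses containing C are satisfied and C' drops from the rest; 2 of the 2^2 = 4 assignments to the other variables satisfy what remains.
With C = 0, by the same count on the reduced clause set, 0 assignments work.
(One model: A=T, B=F, C=T.)
Total: 2 + 0 = 2.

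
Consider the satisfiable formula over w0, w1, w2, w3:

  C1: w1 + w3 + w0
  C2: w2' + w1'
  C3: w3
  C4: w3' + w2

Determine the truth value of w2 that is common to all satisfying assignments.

True

Suppose w2 = 0.
(w3) alone gives w3 = 1.
That conflicts with the unit clause (w3').
So every satisfying assignment has w2 = True.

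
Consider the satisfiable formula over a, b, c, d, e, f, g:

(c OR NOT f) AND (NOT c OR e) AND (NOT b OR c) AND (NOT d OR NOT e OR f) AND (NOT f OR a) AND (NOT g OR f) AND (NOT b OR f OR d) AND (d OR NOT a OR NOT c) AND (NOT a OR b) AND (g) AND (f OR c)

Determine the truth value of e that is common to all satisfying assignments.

True

Suppose e = false.
The clause (NOT c) is unit, so c = false.
The clause (NOT f) is unit, so f = false.
That conflicts with the unit clause (f).
So every satisfying assignment has e = True.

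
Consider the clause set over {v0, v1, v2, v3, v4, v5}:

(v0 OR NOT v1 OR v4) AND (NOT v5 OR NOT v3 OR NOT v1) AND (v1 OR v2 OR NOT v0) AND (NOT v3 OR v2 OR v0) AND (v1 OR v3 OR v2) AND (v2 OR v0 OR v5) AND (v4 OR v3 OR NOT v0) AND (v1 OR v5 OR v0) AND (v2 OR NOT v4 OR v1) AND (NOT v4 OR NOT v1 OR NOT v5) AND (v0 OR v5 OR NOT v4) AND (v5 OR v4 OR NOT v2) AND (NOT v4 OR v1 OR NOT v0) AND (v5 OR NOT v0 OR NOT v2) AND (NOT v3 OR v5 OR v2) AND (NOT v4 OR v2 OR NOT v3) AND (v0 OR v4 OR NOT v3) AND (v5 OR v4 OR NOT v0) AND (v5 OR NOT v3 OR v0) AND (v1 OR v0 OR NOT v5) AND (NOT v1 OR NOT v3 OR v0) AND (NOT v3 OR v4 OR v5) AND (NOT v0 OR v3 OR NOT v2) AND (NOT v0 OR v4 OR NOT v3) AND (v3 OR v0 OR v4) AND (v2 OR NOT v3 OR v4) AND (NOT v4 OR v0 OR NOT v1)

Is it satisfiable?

Yes

Case v0 = true:
Case v1 = true:
Case v5 = false:
Unit clause (NOT v2) forces v2 = false.
Unit clause (NOT v3) forces v3 = false.
Unit clause (v4) forces v4 = true.
This assignment satisfies each clause.
A satisfying assignment: v0=true, v1=true, v2=false, v3=false, v4=true, v5=false.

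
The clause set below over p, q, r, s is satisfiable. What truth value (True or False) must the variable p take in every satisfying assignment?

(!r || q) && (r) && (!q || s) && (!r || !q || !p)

Suppose p = true.
(r) alone gives r = true.
(q) alone gives q = true.
But (!q) is also a unit clause — contradiction.
So every satisfying assignment has p = False.

False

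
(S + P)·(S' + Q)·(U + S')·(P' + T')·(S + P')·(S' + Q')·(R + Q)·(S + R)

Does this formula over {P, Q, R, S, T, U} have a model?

Branch on S: set S = 1.
The clause (Q) is unit, so Q = 1.
That conflicts with the unit clause (Q').
So S must be the other value — set S = 0.
The clause (P) is unit, so P = 1.
That conflicts with the unit clause (P').
Either choice for S ends in contradiction.
No assignment satisfies every clause.

No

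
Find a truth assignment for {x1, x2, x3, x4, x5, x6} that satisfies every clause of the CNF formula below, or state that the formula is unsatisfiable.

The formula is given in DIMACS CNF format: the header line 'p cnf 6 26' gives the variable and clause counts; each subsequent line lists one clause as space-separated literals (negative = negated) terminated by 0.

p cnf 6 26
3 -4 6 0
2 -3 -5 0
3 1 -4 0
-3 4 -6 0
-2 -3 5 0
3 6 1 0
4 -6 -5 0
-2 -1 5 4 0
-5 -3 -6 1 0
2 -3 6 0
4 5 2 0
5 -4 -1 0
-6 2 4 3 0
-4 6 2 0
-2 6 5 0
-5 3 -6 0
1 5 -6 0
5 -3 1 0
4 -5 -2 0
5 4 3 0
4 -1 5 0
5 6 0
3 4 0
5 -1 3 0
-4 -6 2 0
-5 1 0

Branch on x5: set x5 = True.
Unit clause (x1) forces x1 = True.
Branch on x2: set x2 = True.
Unit clause (x4) forces x4 = True.
Branch on x3: set x3 = True.
All clauses hold; x6 can take either value.

x1: True; x2: True; x3: True; x4: True; x5: True; x6: True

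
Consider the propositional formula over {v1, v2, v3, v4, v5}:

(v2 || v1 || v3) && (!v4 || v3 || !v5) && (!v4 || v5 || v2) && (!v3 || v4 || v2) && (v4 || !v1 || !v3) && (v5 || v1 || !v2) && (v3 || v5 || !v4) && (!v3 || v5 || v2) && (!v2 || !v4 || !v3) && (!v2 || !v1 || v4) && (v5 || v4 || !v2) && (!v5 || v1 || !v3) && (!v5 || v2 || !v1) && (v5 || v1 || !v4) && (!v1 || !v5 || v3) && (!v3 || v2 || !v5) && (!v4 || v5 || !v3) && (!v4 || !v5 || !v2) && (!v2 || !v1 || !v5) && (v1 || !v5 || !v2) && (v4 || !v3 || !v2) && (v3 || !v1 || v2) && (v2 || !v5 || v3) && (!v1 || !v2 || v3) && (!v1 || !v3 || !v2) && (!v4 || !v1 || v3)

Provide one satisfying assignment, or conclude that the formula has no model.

UNSATISFIABLE

Suppose v2 = true.
Suppose v5 = true.
The clause (!v4) is unit, so v4 = false.
The clause (!v1) is unit, so v1 = false.
Now (v1) is unsatisfied and unit — conflict.
So v5 must be the other value — set v5 = false.
The clause (v1) is unit, so v1 = true.
The clause (v4) is unit, so v4 = true.
The clause (v3) is unit, so v3 = true.
Now (!v3) is unsatisfied and unit — conflict.
Both values of v5 lead to a conflict.
So v2 must be the other value — set v2 = false.
Suppose v1 = true.
The clause (!v5) is unit, so v5 = false.
The clause (!v4) is unit, so v4 = false.
The clause (!v3) is unit, so v3 = false.
Now (v3) is unsatisfied and unit — conflict.
So v1 must be the other value — set v1 = false.
The clause (v3) is unit, so v3 = true.
The clause (v4) is unit, so v4 = true.
The clause (v5) is unit, so v5 = true.
Now (!v5) is unsatisfied and unit — conflict.
Both values of v1 lead to a conflict.
Both values of v2 lead to a conflict.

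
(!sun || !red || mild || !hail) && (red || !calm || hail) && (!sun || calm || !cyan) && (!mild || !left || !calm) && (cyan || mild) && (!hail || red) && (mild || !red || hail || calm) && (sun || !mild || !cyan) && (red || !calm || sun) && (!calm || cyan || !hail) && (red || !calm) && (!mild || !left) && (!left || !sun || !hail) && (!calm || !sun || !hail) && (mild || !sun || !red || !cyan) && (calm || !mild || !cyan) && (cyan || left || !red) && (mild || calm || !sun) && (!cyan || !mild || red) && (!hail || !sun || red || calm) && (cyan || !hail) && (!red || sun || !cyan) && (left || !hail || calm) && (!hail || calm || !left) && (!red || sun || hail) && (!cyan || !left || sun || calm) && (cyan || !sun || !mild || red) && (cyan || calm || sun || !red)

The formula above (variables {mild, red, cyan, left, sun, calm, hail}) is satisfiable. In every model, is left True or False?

Suppose left = true.
Unit clause (!mild) forces mild = false.
Unit clause (cyan) forces cyan = true.
Case sun = false:
Unit clause (!red) forces red = false.
Unit clause (!hail) forces hail = false.
Unit clause (!calm) forces calm = false.
But (calm) is also a unit clause — contradiction.
Undo sun and try sun = true.
Unit clause (calm) forces calm = true.
Unit clause (red) forces red = true.
But (!red) is also a unit clause — contradiction.
Either choice for sun ends in contradiction.
So every satisfying assignment has left = False.

False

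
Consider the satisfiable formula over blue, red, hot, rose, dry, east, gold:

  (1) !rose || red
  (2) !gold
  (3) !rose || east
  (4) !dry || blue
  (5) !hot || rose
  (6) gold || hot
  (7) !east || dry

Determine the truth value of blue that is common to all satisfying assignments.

Suppose blue = false.
(!gold) alone gives gold = false.
(!dry) alone gives dry = false.
(hot) alone gives hot = true.
(rose) alone gives rose = true.
(red) alone gives red = true.
(east) alone gives east = true.
But (!east) is also a unit clause — contradiction.
So every satisfying assignment has blue = True.

True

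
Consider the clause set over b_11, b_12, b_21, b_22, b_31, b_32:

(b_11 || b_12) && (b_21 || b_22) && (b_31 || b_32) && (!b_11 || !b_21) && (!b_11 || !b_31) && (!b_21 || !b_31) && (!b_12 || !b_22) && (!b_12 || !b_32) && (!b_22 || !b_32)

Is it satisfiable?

Case b_11 = true:
(!b_21) alone gives b_21 = false.
(b_22) alone gives b_22 = true.
(!b_31) alone gives b_31 = false.
(b_32) alone gives b_32 = true.
Now (!b_32) is unsatisfied and unit — conflict.
Undo b_11 and try b_11 = false.
(b_12) alone gives b_12 = true.
(!b_22) alone gives b_22 = false.
(b_21) alone gives b_21 = true.
(!b_31) alone gives b_31 = false.
(b_32) alone gives b_32 = true.
Now (!b_32) is unsatisfied and unit — conflict.
Either choice for b_11 ends in contradiction.
No assignment satisfies every clause.

Unsatisfiable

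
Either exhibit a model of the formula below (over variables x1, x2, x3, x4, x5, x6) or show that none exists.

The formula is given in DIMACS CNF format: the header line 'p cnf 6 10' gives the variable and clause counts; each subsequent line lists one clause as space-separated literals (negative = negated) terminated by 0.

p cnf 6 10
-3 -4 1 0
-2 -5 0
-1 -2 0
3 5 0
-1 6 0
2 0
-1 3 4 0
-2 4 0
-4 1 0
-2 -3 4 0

UNSATISFIABLE

(x2) alone gives x2 = True.
(¬x5) alone gives x5 = False.
(¬x1) alone gives x1 = False.
(x3) alone gives x3 = True.
(¬x4) alone gives x4 = False.
But (x4) is also a unit clause — contradiction.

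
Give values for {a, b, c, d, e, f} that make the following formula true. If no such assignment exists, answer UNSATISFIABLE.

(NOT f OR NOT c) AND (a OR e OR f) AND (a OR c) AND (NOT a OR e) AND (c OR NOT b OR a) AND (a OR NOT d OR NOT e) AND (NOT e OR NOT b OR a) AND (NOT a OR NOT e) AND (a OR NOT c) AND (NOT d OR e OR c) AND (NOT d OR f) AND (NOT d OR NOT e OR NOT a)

UNSATISFIABLE

Suppose f = false.
From the singleton clause (NOT d), d = false.
Suppose a = true.
From the singleton clause (e), e = true.
But (NOT e) is also a unit clause — contradiction.
That branch fails; take a = false instead.
From the singleton clause (e), e = true.
From the singleton clause (c), c = true.
But (NOT c) is also a unit clause — contradiction.
Neither a = true nor a = false works.
That branch fails; take f = true instead.
From the singleton clause (NOT c), c = false.
From the singleton clause (a), a = true.
From the singleton clause (e), e = true.
But (NOT e) is also a unit clause — contradiction.
Neither f = true nor f = false works.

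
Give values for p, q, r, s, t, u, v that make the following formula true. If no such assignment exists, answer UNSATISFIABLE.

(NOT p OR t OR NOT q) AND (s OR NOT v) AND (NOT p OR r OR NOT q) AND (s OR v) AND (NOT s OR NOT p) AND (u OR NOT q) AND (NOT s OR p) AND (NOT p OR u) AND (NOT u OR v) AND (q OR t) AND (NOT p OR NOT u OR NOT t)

Try s = true.
Unit clause (NOT p) forces p = false.
That conflicts with the unit clause (p).
So s must be the other value — set s = false.
Unit clause (NOT v) forces v = false.
That conflicts with the unit clause (v).
Either choice for s ends in contradiction.

UNSATISFIABLE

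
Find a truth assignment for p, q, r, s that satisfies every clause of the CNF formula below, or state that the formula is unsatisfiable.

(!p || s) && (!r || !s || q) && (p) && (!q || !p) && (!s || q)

UNSATISFIABLE

From the singleton clause (p), p = true.
From the singleton clause (s), s = true.
From the singleton clause (!q), q = false.
That conflicts with the unit clause (q).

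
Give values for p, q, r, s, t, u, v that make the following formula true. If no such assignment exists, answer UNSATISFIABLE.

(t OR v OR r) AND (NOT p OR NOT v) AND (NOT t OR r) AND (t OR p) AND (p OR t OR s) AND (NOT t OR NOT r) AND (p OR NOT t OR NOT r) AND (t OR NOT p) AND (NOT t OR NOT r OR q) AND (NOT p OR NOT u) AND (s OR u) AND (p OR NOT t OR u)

Case p = false:
From the singleton clause (t), t = true.
From the singleton clause (r), r = true.
That conflicts with the unit clause (NOT r).
Backtrack on p: now try p = true.
From the singleton clause (NOT v), v = false.
From the singleton clause (t), t = true.
From the singleton clause (r), r = true.
That conflicts with the unit clause (NOT r).
Both values of p lead to a conflict.

UNSATISFIABLE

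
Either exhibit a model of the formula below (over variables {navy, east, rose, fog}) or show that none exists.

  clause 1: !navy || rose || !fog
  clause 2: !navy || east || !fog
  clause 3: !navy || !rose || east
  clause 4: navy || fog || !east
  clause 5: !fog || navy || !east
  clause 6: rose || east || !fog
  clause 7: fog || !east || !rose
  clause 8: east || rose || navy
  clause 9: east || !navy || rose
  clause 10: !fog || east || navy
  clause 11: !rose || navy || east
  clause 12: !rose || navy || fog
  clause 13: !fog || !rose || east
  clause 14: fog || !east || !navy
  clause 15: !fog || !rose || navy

Branch on navy: set navy = true.
Branch on rose: set rose = true.
From the singleton clause (east), east = true.
From the singleton clause (fog), fog = true.
This assignment satisfies each clause.

navy ↦ true; east ↦ true; rose ↦ true; fog ↦ true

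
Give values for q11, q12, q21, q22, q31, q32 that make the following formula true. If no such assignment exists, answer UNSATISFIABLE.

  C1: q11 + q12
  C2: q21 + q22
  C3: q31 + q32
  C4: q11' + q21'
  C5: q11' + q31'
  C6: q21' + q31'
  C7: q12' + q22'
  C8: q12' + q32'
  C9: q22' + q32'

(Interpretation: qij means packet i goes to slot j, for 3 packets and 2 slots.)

Suppose q11 = 1.
The clause (q21') is unit, so q21 = 0.
The clause (q22) is unit, so q22 = 1.
The clause (q31') is unit, so q31 = 0.
The clause (q32) is unit, so q32 = 1.
Now (q32') is unsatisfied and unit — conflict.
So q11 must be the other value — set q11 = 0.
The clause (q12) is unit, so q12 = 1.
The clause (q22') is unit, so q22 = 0.
The clause (q21) is unit, so q21 = 1.
The clause (q31') is unit, so q31 = 0.
The clause (q32) is unit, so q32 = 1.
Now (q32') is unsatisfied and unit — conflict.
Either choice for q11 ends in contradiction.

UNSATISFIABLE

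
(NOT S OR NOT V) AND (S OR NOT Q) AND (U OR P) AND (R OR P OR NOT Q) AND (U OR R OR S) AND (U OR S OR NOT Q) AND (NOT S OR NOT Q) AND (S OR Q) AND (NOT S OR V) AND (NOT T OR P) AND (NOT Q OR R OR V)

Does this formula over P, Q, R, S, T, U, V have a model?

No, unsatisfiable

Branch on S: set S = false.
From the singleton clause (NOT Q), Q = false.
But (Q) is also a unit clause — contradiction.
So S must be the other value — set S = true.
From the singleton clause (NOT V), V = false.
But (V) is also a unit clause — contradiction.
Both values of S lead to a conflict.
No assignment satisfies every clause.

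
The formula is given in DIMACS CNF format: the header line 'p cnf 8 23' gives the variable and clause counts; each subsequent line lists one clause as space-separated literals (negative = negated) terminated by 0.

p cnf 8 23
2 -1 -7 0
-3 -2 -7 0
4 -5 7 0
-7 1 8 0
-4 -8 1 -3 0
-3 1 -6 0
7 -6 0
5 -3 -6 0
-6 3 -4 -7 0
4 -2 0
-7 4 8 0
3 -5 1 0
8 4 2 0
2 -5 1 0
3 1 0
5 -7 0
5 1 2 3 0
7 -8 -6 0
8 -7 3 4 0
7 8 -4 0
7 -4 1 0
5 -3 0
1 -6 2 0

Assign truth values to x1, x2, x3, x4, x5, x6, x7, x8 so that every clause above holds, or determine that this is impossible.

x1 ↦ True,  x2 ↦ False,  x3 ↦ False,  x4 ↦ True,  x5 ↦ True,  x6 ↦ False,  x7 ↦ False,  x8 ↦ True

Suppose x7 = False.
(¬x6) alone gives x6 = False.
Suppose x4 = True.
(x8) alone gives x8 = True.
(x1) alone gives x1 = True.
Suppose x5 = True.
Every clause is now satisfied; x2, x3 are unconstrained.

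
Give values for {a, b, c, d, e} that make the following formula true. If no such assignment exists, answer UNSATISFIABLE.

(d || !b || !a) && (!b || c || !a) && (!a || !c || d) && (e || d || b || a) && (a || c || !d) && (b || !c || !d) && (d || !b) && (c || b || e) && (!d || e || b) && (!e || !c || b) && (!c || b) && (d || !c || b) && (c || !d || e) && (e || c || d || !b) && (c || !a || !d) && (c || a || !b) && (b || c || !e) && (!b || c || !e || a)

Suppose d = true.
Suppose a = false.
Unit clause (c) forces c = true.
Unit clause (b) forces b = true.
Every clause is now satisfied; e is unconstrained.

a=false, b=true, c=true, d=true, e=false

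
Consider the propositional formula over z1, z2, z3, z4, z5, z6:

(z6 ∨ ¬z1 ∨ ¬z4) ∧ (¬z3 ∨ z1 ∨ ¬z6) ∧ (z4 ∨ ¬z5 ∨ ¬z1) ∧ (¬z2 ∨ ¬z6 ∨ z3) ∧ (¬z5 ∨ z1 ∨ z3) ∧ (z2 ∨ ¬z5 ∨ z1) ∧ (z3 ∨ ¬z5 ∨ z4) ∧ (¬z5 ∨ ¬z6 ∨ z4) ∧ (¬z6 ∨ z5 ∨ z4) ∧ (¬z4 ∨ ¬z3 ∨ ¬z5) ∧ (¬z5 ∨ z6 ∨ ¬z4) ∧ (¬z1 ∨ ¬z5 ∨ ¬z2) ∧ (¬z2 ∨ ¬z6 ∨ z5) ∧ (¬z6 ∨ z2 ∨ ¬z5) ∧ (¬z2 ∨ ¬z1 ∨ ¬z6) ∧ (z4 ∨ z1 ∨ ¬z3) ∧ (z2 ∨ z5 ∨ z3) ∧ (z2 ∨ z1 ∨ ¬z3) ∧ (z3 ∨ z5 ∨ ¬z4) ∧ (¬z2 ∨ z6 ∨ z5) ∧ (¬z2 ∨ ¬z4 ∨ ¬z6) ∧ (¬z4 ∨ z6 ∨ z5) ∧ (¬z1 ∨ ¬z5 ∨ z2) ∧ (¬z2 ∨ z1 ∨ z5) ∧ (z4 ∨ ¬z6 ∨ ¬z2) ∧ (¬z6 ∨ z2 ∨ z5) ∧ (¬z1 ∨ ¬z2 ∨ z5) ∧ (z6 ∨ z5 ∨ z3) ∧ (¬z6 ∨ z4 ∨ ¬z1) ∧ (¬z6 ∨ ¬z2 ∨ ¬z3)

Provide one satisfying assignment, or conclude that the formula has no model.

Suppose z6 = False.
Suppose z1 = True.
From the singleton clause (¬z4), z4 = False.
From the singleton clause (¬z5), z5 = False.
From the singleton clause (¬z2), z2 = False.
From the singleton clause (z3), z3 = True.
Every clause now holds.

z1 ↦ True, z2 ↦ False, z3 ↦ True, z4 ↦ False, z5 ↦ False, z6 ↦ False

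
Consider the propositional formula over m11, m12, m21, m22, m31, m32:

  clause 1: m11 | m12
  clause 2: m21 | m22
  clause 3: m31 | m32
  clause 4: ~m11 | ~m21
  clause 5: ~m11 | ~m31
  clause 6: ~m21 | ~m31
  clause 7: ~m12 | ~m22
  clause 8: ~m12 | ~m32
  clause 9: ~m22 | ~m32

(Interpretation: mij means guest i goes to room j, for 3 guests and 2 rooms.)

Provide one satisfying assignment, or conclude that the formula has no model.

Branch on m11: set m11 = 1.
From the singleton clause (~m21), m21 = 0.
From the singleton clause (m22), m22 = 1.
From the singleton clause (~m31), m31 = 0.
From the singleton clause (m32), m32 = 1.
Now (~m32) is unsatisfied and unit — conflict.
Backtrack on m11: now try m11 = 0.
From the singleton clause (m12), m12 = 1.
From the singleton clause (~m22), m22 = 0.
From the singleton clause (m21), m21 = 1.
From the singleton clause (~m31), m31 = 0.
From the singleton clause (m32), m32 = 1.
Now (~m32) is unsatisfied and unit — conflict.
Neither m11 = 1 nor m11 = 0 works.

UNSATISFIABLE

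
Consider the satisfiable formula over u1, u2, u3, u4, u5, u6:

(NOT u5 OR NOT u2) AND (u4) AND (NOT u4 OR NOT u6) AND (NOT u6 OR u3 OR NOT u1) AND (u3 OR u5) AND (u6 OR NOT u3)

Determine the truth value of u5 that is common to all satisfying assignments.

Suppose u5 = false.
The clause (u4) is unit, so u4 = true.
The clause (NOT u6) is unit, so u6 = false.
The clause (u3) is unit, so u3 = true.
Now (NOT u3) is unsatisfied and unit — conflict.
So every satisfying assignment has u5 = True.

True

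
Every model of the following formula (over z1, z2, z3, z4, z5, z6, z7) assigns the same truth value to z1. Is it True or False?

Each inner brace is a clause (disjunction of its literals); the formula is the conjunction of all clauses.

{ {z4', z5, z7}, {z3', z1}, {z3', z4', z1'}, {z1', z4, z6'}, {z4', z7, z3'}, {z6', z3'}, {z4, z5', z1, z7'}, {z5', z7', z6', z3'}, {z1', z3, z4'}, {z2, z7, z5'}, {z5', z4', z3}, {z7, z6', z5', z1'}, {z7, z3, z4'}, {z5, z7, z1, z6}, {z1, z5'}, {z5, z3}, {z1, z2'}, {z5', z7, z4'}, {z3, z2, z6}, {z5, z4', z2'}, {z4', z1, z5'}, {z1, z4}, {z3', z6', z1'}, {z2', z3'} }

Suppose z1 = 0.
Unit clause (z3') forces z3 = 0.
Unit clause (z5') forces z5 = 0.
But (z5) is also a unit clause — contradiction.
So every satisfying assignment has z1 = True.

True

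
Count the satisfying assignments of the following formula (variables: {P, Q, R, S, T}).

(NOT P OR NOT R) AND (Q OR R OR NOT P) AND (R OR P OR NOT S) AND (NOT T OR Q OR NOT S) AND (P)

There are 2^5 = 32 truth assignments over (P, Q, R, S, T).
Split on R. With R = true, the clauses containing R are satisfied and NOT R drops from the rest; 0 of the 2^4 = 16 assignments to the other variables satisfy what remains.
With R = false, by the same count on the reduced clause set, 4 assignments work.
(One model: P=T, Q=T, R=F, S=F, T=F.)
Total: 0 + 4 = 4.

4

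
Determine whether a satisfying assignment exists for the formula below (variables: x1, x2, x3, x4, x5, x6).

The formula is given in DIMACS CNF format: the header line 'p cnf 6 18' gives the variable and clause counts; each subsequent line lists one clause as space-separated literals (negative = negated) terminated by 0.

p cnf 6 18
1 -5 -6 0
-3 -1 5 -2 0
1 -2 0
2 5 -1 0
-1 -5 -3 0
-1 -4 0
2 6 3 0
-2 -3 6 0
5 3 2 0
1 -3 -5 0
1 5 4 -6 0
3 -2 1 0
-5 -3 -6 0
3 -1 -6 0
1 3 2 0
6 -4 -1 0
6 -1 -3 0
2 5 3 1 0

Yes

Case x1 = False:
The clause (¬x2) is unit, so x2 = False.
The clause (x3) is unit, so x3 = True.
The clause (¬x5) is unit, so x5 = False.
Case x4 = True:
Every clause is now satisfied; x6 is unconstrained.
A satisfying assignment: x1: False, x2: False, x3: True, x4: True, x5: False, x6: True.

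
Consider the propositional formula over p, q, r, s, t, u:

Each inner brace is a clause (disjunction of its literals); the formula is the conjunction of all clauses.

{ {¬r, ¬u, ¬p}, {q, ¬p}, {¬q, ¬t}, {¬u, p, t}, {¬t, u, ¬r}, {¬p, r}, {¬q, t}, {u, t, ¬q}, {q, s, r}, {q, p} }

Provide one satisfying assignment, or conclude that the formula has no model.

Try q = True.
The clause (¬t) is unit, so t = False.
Now (t) is unsatisfied and unit — conflict.
That branch fails; take q = False instead.
The clause (¬p) is unit, so p = False.
Now (p) is unsatisfied and unit — conflict.
Either choice for q ends in contradiction.

UNSATISFIABLE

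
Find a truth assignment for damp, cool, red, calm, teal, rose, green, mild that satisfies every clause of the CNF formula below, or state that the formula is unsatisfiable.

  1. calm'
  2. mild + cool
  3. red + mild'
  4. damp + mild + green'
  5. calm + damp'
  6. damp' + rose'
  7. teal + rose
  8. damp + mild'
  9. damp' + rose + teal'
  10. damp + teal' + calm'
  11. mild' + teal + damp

Unit clause (calm') forces calm = 0.
Unit clause (damp') forces damp = 0.
Unit clause (mild') forces mild = 0.
Unit clause (cool) forces cool = 1.
Unit clause (green') forces green = 0.
Case teal = 1:
Every clause is now satisfied; red, rose are unconstrained.

damp=0; cool=1; red=1; calm=0; teal=1; rose=1; green=0; mild=0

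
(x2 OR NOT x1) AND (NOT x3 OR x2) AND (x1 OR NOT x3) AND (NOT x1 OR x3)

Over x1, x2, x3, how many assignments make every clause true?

3

There are 2^3 = 8 truth assignments over (x1, x2, x3).
Check each against the 4 clauses (columns in the order x1, x2, x3):
  F F F  ✓ satisfies all
  F F T  ✗ fails (NOT x3 OR x2)
  F T F  ✓ satisfies all
  F T T  ✗ fails (x1 OR NOT x3)
  T F F  ✗ fails (x2 OR NOT x1)
  T F T  ✗ fails (x2 OR NOT x1)
  T T F  ✗ fails (NOT x1 OR x3)
  T T T  ✓ satisfies all
3 of the 8 rows are models.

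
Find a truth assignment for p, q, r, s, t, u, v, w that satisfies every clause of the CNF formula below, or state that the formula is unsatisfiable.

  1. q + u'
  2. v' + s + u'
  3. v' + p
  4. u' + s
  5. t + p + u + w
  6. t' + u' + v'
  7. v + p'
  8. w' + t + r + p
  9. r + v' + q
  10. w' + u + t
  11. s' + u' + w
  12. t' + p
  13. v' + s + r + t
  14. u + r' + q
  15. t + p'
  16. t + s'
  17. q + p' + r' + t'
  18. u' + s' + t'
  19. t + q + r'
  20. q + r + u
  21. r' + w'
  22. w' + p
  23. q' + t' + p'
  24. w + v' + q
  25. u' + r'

Suppose q = 1.
Suppose v = 0.
The clause (p') is unit, so p = 0.
The clause (t') is unit, so t = 0.
The clause (s') is unit, so s = 0.
The clause (u') is unit, so u = 0.
The clause (w) is unit, so w = 1.
But (w') is also a unit clause — contradiction.
Backtrack on v: now try v = 1.
The clause (p) is unit, so p = 1.
The clause (t) is unit, so t = 1.
But (t') is also a unit clause — contradiction.
Either choice for v ends in contradiction.
Backtrack on q: now try q = 0.
The clause (u') is unit, so u = 0.
The clause (r') is unit, so r = 0.
But (r) is also a unit clause — contradiction.
Either choice for q ends in contradiction.

UNSATISFIABLE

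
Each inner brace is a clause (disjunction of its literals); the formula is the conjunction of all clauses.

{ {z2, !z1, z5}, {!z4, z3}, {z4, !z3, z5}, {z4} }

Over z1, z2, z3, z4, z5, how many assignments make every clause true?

There are 2^5 = 32 truth assignments over (z1, z2, z3, z4, z5).
Split on z5. With z5 = true, the clauses containing z5 are satisfied and !z5 drops from the rest; 4 of the 2^4 = 16 assignments to the other variables satisfy what remains.
With z5 = false, by the same count on the reduced clause set, 3 assignments work.
(One model: z1=F, z2=F, z3=T, z4=T, z5=F.)
Total: 4 + 3 = 7.

7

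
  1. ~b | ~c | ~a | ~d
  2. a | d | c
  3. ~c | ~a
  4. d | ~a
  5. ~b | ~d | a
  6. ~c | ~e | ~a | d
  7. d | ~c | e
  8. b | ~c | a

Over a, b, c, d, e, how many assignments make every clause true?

There are 2^5 = 32 truth assignments over (a, b, c, d, e).
Split on a. With a = 1, the clauses containing a are satisfied and ~a drops from the rest; 4 of the 2^4 = 16 assignments to the other variables satisfy what remains.
With a = 0, by the same count on the reduced clause set, 3 assignments work.
(One model: a=F, b=F, c=F, d=T, e=F.)
Total: 4 + 3 = 7.

7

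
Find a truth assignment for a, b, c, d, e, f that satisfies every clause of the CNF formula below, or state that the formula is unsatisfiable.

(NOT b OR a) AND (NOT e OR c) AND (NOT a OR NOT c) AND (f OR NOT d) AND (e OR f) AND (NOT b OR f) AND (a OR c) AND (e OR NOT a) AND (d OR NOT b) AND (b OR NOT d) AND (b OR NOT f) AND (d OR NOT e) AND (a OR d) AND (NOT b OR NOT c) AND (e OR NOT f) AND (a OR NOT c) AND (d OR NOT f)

Suppose b = false.
Unit clause (NOT d) forces d = false.
Unit clause (NOT f) forces f = false.
Unit clause (e) forces e = true.
That conflicts with the unit clause (NOT e).
Backtrack on b: now try b = true.
Unit clause (a) forces a = true.
Unit clause (NOT c) forces c = false.
Unit clause (NOT e) forces e = false.
That conflicts with the unit clause (e).
Either choice for b ends in contradiction.

UNSATISFIABLE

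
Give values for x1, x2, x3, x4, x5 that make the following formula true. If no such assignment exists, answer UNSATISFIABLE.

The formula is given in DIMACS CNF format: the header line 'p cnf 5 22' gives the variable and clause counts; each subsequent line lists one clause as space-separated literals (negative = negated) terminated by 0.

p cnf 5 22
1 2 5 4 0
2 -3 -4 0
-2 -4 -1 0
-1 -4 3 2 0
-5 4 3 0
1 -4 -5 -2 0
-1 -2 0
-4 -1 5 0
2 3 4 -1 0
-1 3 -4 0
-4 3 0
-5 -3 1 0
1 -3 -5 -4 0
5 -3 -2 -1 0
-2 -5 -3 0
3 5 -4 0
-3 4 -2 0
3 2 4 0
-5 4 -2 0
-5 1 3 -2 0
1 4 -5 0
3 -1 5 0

x1 ↦ False,  x2 ↦ True,  x3 ↦ False,  x4 ↦ False,  x5 ↦ False

Try x1 = False.
Try x4 = False.
The clause (¬x5) is unit, so x5 = False.
The clause (x2) is unit, so x2 = True.
The clause (¬x3) is unit, so x3 = False.
All clauses are satisfied.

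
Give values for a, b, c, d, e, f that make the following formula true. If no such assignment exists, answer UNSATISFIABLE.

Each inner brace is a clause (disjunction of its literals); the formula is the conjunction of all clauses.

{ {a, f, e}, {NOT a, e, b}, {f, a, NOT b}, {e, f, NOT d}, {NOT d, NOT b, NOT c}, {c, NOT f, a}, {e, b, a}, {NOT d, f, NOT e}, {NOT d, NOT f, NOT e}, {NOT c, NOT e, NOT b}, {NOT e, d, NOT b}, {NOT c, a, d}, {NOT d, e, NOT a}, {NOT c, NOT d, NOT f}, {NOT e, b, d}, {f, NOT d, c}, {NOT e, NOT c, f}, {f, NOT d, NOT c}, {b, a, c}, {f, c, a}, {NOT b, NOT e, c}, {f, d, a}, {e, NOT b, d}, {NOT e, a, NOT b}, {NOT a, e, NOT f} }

UNSATISFIABLE

Try a = true.
Try e = true.
Try d = false.
Unit clause (NOT b) forces b = false.
But (b) is also a unit clause — contradiction.
Backtrack on d: now try d = true.
Unit clause (f) forces f = true.
But (NOT f) is also a unit clause — contradiction.
Both values of d lead to a conflict.
Backtrack on e: now try e = false.
Unit clause (b) forces b = true.
Unit clause (NOT d) forces d = false.
But (d) is also a unit clause — contradiction.
Both values of e lead to a conflict.
Backtrack on a: now try a = false.
Try f = true.
Unit clause (c) forces c = true.
Unit clause (d) forces d = true.
But (NOT d) is also a unit clause — contradiction.
Backtrack on f: now try f = false.
Unit clause (e) forces e = true.
Unit clause (NOT b) forces b = false.
Unit clause (NOT d) forces d = false.
But (d) is also a unit clause — contradiction.
Both values of f lead to a conflict.
Both values of a lead to a conflict.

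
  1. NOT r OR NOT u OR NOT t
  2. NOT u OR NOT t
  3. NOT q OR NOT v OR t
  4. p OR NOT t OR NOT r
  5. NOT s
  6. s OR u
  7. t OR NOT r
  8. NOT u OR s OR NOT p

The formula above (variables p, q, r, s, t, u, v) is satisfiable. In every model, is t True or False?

Suppose t = true.
Unit clause (NOT u) forces u = false.
Unit clause (NOT s) forces s = false.
Now (s) is unsatisfied and unit — conflict.
So every satisfying assignment has t = False.

False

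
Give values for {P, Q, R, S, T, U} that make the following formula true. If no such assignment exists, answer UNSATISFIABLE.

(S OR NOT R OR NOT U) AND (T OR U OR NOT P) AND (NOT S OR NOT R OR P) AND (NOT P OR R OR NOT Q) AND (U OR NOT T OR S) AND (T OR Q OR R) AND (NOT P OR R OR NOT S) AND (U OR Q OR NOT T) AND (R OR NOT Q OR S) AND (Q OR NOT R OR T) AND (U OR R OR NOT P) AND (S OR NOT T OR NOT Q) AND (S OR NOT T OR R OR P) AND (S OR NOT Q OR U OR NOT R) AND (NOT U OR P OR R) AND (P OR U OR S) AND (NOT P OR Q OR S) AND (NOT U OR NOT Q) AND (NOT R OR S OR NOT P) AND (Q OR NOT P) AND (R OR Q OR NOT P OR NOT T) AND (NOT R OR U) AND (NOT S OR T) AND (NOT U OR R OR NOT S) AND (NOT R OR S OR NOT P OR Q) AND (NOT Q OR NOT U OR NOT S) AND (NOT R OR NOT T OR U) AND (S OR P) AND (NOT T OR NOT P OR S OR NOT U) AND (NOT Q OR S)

P ↦ false,  Q ↦ true,  R ↦ false,  S ↦ true,  T ↦ true,  U ↦ false

Try U = false.
Unit clause (NOT R) forces R = false.
Unit clause (NOT P) forces P = false.
Unit clause (S) forces S = true.
Unit clause (T) forces T = true.
Unit clause (Q) forces Q = true.
Every clause now holds.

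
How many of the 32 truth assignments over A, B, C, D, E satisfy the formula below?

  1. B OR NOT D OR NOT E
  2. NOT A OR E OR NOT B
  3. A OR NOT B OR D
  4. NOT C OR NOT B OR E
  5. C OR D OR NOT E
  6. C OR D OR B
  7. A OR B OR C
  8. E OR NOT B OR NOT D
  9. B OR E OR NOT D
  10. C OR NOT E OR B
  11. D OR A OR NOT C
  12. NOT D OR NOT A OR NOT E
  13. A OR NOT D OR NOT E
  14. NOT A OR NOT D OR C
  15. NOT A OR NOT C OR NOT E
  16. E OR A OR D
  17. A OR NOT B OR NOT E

There are 2^5 = 32 truth assignments over (A, B, C, D, E).
Split on B. With B = true, the clauses containing B are satisfied and NOT B drops from the rest; 0 of the 2^4 = 16 assignments to the other variables satisfy what remains.
With B = false, by the same count on the reduced clause set, 1 assignment works.
(One model: A=T, B=F, C=T, D=F, E=F.)
Total: 0 + 1 = 1.

1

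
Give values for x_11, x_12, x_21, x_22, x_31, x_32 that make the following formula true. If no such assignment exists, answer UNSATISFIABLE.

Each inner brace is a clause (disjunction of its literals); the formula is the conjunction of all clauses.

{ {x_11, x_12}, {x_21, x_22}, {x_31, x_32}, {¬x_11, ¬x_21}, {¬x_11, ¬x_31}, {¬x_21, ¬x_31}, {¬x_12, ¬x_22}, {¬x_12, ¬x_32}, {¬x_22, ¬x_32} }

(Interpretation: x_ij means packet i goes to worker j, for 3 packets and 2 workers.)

UNSATISFIABLE

Branch on x_11: set x_11 = True.
From the singleton clause (¬x_21), x_21 = False.
From the singleton clause (x_22), x_22 = True.
From the singleton clause (¬x_31), x_31 = False.
From the singleton clause (x_32), x_32 = True.
But (¬x_32) is also a unit clause — contradiction.
Undo x_11 and try x_11 = False.
From the singleton clause (x_12), x_12 = True.
From the singleton clause (¬x_22), x_22 = False.
From the singleton clause (x_21), x_21 = True.
From the singleton clause (¬x_31), x_31 = False.
From the singleton clause (x_32), x_32 = True.
But (¬x_32) is also a unit clause — contradiction.
Neither x_11 = True nor x_11 = False works.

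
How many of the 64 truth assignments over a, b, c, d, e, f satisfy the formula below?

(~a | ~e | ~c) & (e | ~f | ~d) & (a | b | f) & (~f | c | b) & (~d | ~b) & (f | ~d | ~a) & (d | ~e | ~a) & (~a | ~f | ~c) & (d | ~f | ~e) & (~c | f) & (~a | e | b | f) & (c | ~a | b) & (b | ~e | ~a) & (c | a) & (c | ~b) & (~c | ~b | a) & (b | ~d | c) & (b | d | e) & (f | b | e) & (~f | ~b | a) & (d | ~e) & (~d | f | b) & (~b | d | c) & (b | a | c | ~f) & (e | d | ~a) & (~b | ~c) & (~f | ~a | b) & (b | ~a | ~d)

1

There are 2^6 = 64 truth assignments over (a, b, c, d, e, f).
Split on a. With a = 1, the clauses containing a are satisfied and ~a drops from the rest; 0 of the 2^5 = 32 assignments to the other variables satisfy what remains.
With a = 0, by the same count on the reduced clause set, 1 assignment works.
Total: 0 + 1 = 1.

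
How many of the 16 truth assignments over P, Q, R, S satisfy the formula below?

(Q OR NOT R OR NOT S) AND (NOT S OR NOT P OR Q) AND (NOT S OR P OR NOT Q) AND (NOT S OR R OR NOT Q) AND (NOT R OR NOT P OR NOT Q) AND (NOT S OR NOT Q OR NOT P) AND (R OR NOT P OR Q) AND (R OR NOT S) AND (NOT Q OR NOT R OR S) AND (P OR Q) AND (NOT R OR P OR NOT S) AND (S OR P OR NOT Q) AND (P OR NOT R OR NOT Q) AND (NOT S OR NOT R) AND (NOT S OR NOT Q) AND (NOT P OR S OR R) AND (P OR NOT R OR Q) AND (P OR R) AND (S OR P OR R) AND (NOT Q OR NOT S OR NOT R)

There are 2^4 = 16 truth assignments over (P, Q, R, S).
Check each against the 20 clauses (columns in the order P, Q, R, S):
  F F F F  ✗ fails (P OR Q)
  F F F T  ✗ fails (R OR NOT S)
  F F T F  ✗ fails (P OR Q)
  F F T T  ✗ fails (Q OR NOT R OR NOT S)
  F T F F  ✗ fails (S OR P OR NOT Q)
  F T F T  ✗ fails (NOT S OR P OR NOT Q)
  F T T F  ✗ fails (NOT Q OR NOT R OR S)
  F T T T  ✗ fails (NOT S OR P OR NOT Q)
  T F F F  ✗ fails (R OR NOT P OR Q)
  T F F T  ✗ fails (NOT S OR NOT P OR Q)
  T F T F  ✓ satisfies all
  T F T T  ✗ fails (Q OR NOT R OR NOT S)
  T T F F  ✗ fails (NOT P OR S OR R)
  T T F T  ✗ fails (NOT S OR R OR NOT Q)
  T T T F  ✗ fails (NOT R OR NOT P OR NOT Q)
  T T T T  ✗ fails (NOT R OR NOT P OR NOT Q)
1 of the 16 rows is a model.

1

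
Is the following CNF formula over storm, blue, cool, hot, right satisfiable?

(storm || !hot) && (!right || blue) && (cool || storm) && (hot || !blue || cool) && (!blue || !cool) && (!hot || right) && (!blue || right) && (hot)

Satisfiable

From the singleton clause (hot), hot = true.
From the singleton clause (storm), storm = true.
From the singleton clause (right), right = true.
From the singleton clause (blue), blue = true.
From the singleton clause (!cool), cool = false.
All clauses are satisfied.
A satisfying assignment: storm: true, blue: true, cool: false, hot: true, right: true.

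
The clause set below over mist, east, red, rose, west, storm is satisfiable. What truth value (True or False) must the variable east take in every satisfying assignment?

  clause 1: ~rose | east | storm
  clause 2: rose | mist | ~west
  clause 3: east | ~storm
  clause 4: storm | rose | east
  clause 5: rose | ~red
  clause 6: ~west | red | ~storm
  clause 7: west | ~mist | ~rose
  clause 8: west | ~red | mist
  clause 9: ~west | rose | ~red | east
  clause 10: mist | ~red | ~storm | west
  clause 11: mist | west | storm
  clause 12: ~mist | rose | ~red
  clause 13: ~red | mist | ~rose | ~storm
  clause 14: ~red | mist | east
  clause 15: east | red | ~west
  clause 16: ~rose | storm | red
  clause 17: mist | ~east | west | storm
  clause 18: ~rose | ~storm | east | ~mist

True

Suppose east = 0.
(~storm) alone gives storm = 0.
(~rose) alone gives rose = 0.
But (rose) is also a unit clause — contradiction.
So every satisfying assignment has east = True.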